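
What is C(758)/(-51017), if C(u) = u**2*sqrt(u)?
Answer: -574564*sqrt(758)/51017 ≈ -310.07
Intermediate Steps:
C(u) = u**(5/2)
C(758)/(-51017) = 758**(5/2)/(-51017) = (574564*sqrt(758))*(-1/51017) = -574564*sqrt(758)/51017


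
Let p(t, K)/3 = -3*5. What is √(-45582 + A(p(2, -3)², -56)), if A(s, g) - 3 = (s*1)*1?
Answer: I*√43554 ≈ 208.7*I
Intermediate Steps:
p(t, K) = -45 (p(t, K) = 3*(-3*5) = 3*(-15) = -45)
A(s, g) = 3 + s (A(s, g) = 3 + (s*1)*1 = 3 + s*1 = 3 + s)
√(-45582 + A(p(2, -3)², -56)) = √(-45582 + (3 + (-45)²)) = √(-45582 + (3 + 2025)) = √(-45582 + 2028) = √(-43554) = I*√43554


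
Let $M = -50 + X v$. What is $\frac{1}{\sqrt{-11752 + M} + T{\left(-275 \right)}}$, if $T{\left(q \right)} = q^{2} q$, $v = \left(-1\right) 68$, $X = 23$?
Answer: $- \frac{20796875}{432510009778991} - \frac{i \sqrt{13366}}{432510009778991} \approx -4.8084 \cdot 10^{-8} - 2.673 \cdot 10^{-13} i$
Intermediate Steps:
$v = -68$
$T{\left(q \right)} = q^{3}$
$M = -1614$ ($M = -50 + 23 \left(-68\right) = -50 - 1564 = -1614$)
$\frac{1}{\sqrt{-11752 + M} + T{\left(-275 \right)}} = \frac{1}{\sqrt{-11752 - 1614} + \left(-275\right)^{3}} = \frac{1}{\sqrt{-13366} - 20796875} = \frac{1}{i \sqrt{13366} - 20796875} = \frac{1}{-20796875 + i \sqrt{13366}}$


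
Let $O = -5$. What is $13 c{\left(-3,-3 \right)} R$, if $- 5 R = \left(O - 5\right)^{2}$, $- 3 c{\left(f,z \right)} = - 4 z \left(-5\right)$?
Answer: $-5200$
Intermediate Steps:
$c{\left(f,z \right)} = - \frac{20 z}{3}$ ($c{\left(f,z \right)} = - \frac{- 4 z \left(-5\right)}{3} = - \frac{20 z}{3}$)
$R = -20$ ($R = - \frac{\left(-5 - 5\right)^{2}}{5} = - \frac{\left(-10\right)^{2}}{5} = \left(- \frac{1}{5}\right) 100 = -20$)
$13 c{\left(-3,-3 \right)} R = 13 \left(\left(- \frac{20}{3}\right) \left(-3\right)\right) \left(-20\right) = 13 \cdot 20 \left(-20\right) = 260 \left(-20\right) = -5200$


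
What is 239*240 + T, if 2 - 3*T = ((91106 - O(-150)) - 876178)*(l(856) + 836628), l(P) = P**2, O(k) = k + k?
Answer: 1231593097090/3 ≈ 4.1053e+11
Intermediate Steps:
O(k) = 2*k
T = 1231592925010/3 (T = 2/3 - ((91106 - 2*(-150)) - 876178)*(856**2 + 836628)/3 = 2/3 - ((91106 - 1*(-300)) - 876178)*(732736 + 836628)/3 = 2/3 - ((91106 + 300) - 876178)*1569364/3 = 2/3 - (91406 - 876178)*1569364/3 = 2/3 - (-784772)*1569364/3 = 2/3 - 1/3*(-1231592925008) = 2/3 + 1231592925008/3 = 1231592925010/3 ≈ 4.1053e+11)
239*240 + T = 239*240 + 1231592925010/3 = 57360 + 1231592925010/3 = 1231593097090/3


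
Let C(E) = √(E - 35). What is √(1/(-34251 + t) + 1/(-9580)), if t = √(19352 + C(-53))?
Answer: √(-1/9580 - 1/(34251 - √(19352 + 2*I*√22))) ≈ 0.e-9 - 0.011563*I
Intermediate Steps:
C(E) = √(-35 + E)
t = √(19352 + 2*I*√22) (t = √(19352 + √(-35 - 53)) = √(19352 + √(-88)) = √(19352 + 2*I*√22) ≈ 139.11 + 0.0337*I)
√(1/(-34251 + t) + 1/(-9580)) = √(1/(-34251 + √(19352 + 2*I*√22)) + 1/(-9580)) = √(1/(-34251 + √(19352 + 2*I*√22)) - 1/9580) = √(-1/9580 + 1/(-34251 + √(19352 + 2*I*√22)))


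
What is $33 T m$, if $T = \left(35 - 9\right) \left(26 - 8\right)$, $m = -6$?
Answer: $-92664$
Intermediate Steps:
$T = 468$ ($T = 26 \cdot 18 = 468$)
$33 T m = 33 \cdot 468 \left(-6\right) = 15444 \left(-6\right) = -92664$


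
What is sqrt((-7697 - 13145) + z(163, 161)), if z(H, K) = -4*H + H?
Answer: I*sqrt(21331) ≈ 146.05*I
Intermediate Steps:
z(H, K) = -3*H
sqrt((-7697 - 13145) + z(163, 161)) = sqrt((-7697 - 13145) - 3*163) = sqrt(-20842 - 489) = sqrt(-21331) = I*sqrt(21331)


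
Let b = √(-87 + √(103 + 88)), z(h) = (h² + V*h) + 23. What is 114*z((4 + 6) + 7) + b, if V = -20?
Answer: -3192 + I*√(87 - √191) ≈ -3192.0 + 8.5545*I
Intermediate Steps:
z(h) = 23 + h² - 20*h (z(h) = (h² - 20*h) + 23 = 23 + h² - 20*h)
b = √(-87 + √191) ≈ 8.5545*I
114*z((4 + 6) + 7) + b = 114*(23 + ((4 + 6) + 7)² - 20*((4 + 6) + 7)) + √(-87 + √191) = 114*(23 + (10 + 7)² - 20*(10 + 7)) + √(-87 + √191) = 114*(23 + 17² - 20*17) + √(-87 + √191) = 114*(23 + 289 - 340) + √(-87 + √191) = 114*(-28) + √(-87 + √191) = -3192 + √(-87 + √191)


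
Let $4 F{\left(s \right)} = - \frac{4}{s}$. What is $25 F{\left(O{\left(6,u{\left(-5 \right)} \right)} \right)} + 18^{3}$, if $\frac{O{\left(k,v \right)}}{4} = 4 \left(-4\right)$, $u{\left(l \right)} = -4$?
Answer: $\frac{373273}{64} \approx 5832.4$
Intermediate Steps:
$O{\left(k,v \right)} = -64$ ($O{\left(k,v \right)} = 4 \cdot 4 \left(-4\right) = 4 \left(-16\right) = -64$)
$F{\left(s \right)} = - \frac{1}{s}$ ($F{\left(s \right)} = \frac{\left(-4\right) \frac{1}{s}}{4} = - \frac{1}{s}$)
$25 F{\left(O{\left(6,u{\left(-5 \right)} \right)} \right)} + 18^{3} = 25 \left(- \frac{1}{-64}\right) + 18^{3} = 25 \left(\left(-1\right) \left(- \frac{1}{64}\right)\right) + 5832 = 25 \cdot \frac{1}{64} + 5832 = \frac{25}{64} + 5832 = \frac{373273}{64}$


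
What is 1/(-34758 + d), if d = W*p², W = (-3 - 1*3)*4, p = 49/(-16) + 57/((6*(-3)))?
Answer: -96/3426169 ≈ -2.8020e-5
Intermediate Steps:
p = -299/48 (p = 49*(-1/16) + 57/(-18) = -49/16 + 57*(-1/18) = -49/16 - 19/6 = -299/48 ≈ -6.2292)
W = -24 (W = (-3 - 3)*4 = -6*4 = -24)
d = -89401/96 (d = -24*(-299/48)² = -24*89401/2304 = -89401/96 ≈ -931.26)
1/(-34758 + d) = 1/(-34758 - 89401/96) = 1/(-3426169/96) = -96/3426169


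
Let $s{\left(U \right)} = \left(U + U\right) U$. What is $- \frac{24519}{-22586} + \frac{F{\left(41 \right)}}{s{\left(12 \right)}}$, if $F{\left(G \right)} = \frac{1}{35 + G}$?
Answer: $\frac{268347229}{247181184} \approx 1.0856$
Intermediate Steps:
$s{\left(U \right)} = 2 U^{2}$ ($s{\left(U \right)} = 2 U U = 2 U^{2}$)
$- \frac{24519}{-22586} + \frac{F{\left(41 \right)}}{s{\left(12 \right)}} = - \frac{24519}{-22586} + \frac{1}{\left(35 + 41\right) 2 \cdot 12^{2}} = \left(-24519\right) \left(- \frac{1}{22586}\right) + \frac{1}{76 \cdot 2 \cdot 144} = \frac{24519}{22586} + \frac{1}{76 \cdot 288} = \frac{24519}{22586} + \frac{1}{76} \cdot \frac{1}{288} = \frac{24519}{22586} + \frac{1}{21888} = \frac{268347229}{247181184}$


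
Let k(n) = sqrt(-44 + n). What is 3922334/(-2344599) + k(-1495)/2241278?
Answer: -3922334/2344599 + 9*I*sqrt(19)/2241278 ≈ -1.6729 + 1.7503e-5*I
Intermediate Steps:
3922334/(-2344599) + k(-1495)/2241278 = 3922334/(-2344599) + sqrt(-44 - 1495)/2241278 = 3922334*(-1/2344599) + sqrt(-1539)*(1/2241278) = -3922334/2344599 + (9*I*sqrt(19))*(1/2241278) = -3922334/2344599 + 9*I*sqrt(19)/2241278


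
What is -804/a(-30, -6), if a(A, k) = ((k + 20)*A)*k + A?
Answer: -134/415 ≈ -0.32289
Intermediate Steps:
a(A, k) = A + A*k*(20 + k) (a(A, k) = ((20 + k)*A)*k + A = (A*(20 + k))*k + A = A*k*(20 + k) + A = A + A*k*(20 + k))
-804/a(-30, -6) = -804*(-1/(30*(1 + (-6)² + 20*(-6)))) = -804*(-1/(30*(1 + 36 - 120))) = -804/((-30*(-83))) = -804/2490 = -804*1/2490 = -134/415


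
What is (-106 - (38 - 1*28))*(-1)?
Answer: 116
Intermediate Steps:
(-106 - (38 - 1*28))*(-1) = (-106 - (38 - 28))*(-1) = (-106 - 1*10)*(-1) = (-106 - 10)*(-1) = -116*(-1) = 116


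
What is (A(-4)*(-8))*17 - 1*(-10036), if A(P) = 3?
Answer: 9628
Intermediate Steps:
(A(-4)*(-8))*17 - 1*(-10036) = (3*(-8))*17 - 1*(-10036) = -24*17 + 10036 = -408 + 10036 = 9628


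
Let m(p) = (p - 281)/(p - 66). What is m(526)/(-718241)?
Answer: -49/66078172 ≈ -7.4155e-7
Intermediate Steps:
m(p) = (-281 + p)/(-66 + p)
m(526)/(-718241) = ((-281 + 526)/(-66 + 526))/(-718241) = (245/460)*(-1/718241) = ((1/460)*245)*(-1/718241) = (49/92)*(-1/718241) = -49/66078172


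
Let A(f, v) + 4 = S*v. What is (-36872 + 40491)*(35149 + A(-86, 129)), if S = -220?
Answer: 24482535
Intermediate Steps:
A(f, v) = -4 - 220*v
(-36872 + 40491)*(35149 + A(-86, 129)) = (-36872 + 40491)*(35149 + (-4 - 220*129)) = 3619*(35149 + (-4 - 28380)) = 3619*(35149 - 28384) = 3619*6765 = 24482535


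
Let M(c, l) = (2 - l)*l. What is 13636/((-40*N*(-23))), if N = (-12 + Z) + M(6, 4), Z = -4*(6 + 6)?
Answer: -3409/15640 ≈ -0.21797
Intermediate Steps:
Z = -48 (Z = -4*12 = -48)
M(c, l) = l*(2 - l)
N = -68 (N = (-12 - 48) + 4*(2 - 1*4) = -60 + 4*(2 - 4) = -60 + 4*(-2) = -60 - 8 = -68)
13636/((-40*N*(-23))) = 13636/((-40*(-68)*(-23))) = 13636/((2720*(-23))) = 13636/(-62560) = 13636*(-1/62560) = -3409/15640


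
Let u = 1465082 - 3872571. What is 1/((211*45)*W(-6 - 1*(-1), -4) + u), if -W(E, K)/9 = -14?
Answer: -1/1211119 ≈ -8.2568e-7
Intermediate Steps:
W(E, K) = 126 (W(E, K) = -9*(-14) = 126)
u = -2407489
1/((211*45)*W(-6 - 1*(-1), -4) + u) = 1/((211*45)*126 - 2407489) = 1/(9495*126 - 2407489) = 1/(1196370 - 2407489) = 1/(-1211119) = -1/1211119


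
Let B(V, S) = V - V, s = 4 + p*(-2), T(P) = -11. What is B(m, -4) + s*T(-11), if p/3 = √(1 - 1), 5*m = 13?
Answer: -44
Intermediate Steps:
m = 13/5 (m = (⅕)*13 = 13/5 ≈ 2.6000)
p = 0 (p = 3*√(1 - 1) = 3*√0 = 3*0 = 0)
s = 4 (s = 4 + 0*(-2) = 4 + 0 = 4)
B(V, S) = 0
B(m, -4) + s*T(-11) = 0 + 4*(-11) = 0 - 44 = -44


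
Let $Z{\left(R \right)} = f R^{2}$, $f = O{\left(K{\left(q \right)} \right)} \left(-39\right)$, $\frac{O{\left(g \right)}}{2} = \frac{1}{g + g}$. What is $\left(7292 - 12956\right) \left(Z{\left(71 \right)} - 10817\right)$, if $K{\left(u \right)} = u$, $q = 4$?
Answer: $339651672$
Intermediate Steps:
$O{\left(g \right)} = \frac{1}{g}$ ($O{\left(g \right)} = \frac{2}{g + g} = \frac{2}{2 g} = 2 \frac{1}{2 g} = \frac{1}{g}$)
$f = - \frac{39}{4}$ ($f = \frac{1}{4} \left(-39\right) = - \frac{39}{4} \approx -9.75$)
$Z{\left(R \right)} = - \frac{39 R^{2}}{4}$
$\left(7292 - 12956\right) \left(Z{\left(71 \right)} - 10817\right) = \left(7292 - 12956\right) \left(- \frac{39 \cdot 71^{2}}{4} - 10817\right) = - 5664 \left(\left(- \frac{39}{4}\right) 5041 - 10817\right) = - 5664 \left(- \frac{196599}{4} - 10817\right) = \left(-5664\right) \left(- \frac{239867}{4}\right) = 339651672$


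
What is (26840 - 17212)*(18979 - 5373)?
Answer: 130998568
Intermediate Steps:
(26840 - 17212)*(18979 - 5373) = 9628*13606 = 130998568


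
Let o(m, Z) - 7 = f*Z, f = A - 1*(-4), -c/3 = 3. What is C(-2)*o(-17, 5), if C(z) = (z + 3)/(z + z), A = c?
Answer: 9/2 ≈ 4.5000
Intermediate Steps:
c = -9 (c = -3*3 = -9)
A = -9
f = -5 (f = -9 - 1*(-4) = -9 + 4 = -5)
C(z) = (3 + z)/(2*z) (C(z) = (3 + z)/((2*z)) = (3 + z)*(1/(2*z)) = (3 + z)/(2*z))
o(m, Z) = 7 - 5*Z
C(-2)*o(-17, 5) = ((½)*(3 - 2)/(-2))*(7 - 5*5) = ((½)*(-½)*1)*(7 - 25) = -¼*(-18) = 9/2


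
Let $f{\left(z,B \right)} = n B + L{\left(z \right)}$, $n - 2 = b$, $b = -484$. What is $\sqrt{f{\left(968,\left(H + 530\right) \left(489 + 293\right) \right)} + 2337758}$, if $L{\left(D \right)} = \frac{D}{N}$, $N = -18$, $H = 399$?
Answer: $\frac{i \sqrt{3130422226}}{3} \approx 18650.0 i$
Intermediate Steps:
$n = -482$ ($n = 2 - 484 = -482$)
$L{\left(D \right)} = - \frac{D}{18}$ ($L{\left(D \right)} = \frac{D}{-18} = D \left(- \frac{1}{18}\right) = - \frac{D}{18}$)
$f{\left(z,B \right)} = - 482 B - \frac{z}{18}$
$\sqrt{f{\left(968,\left(H + 530\right) \left(489 + 293\right) \right)} + 2337758} = \sqrt{\left(- 482 \left(399 + 530\right) \left(489 + 293\right) - \frac{484}{9}\right) + 2337758} = \sqrt{\left(- 482 \cdot 929 \cdot 782 - \frac{484}{9}\right) + 2337758} = \sqrt{\left(\left(-482\right) 726478 - \frac{484}{9}\right) + 2337758} = \sqrt{\left(-350162396 - \frac{484}{9}\right) + 2337758} = \sqrt{- \frac{3151462048}{9} + 2337758} = \sqrt{- \frac{3130422226}{9}} = \frac{i \sqrt{3130422226}}{3}$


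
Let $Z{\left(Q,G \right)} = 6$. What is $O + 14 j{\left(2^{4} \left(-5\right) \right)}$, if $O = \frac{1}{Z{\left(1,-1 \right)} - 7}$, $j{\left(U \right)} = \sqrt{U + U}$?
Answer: $-1 + 56 i \sqrt{10} \approx -1.0 + 177.09 i$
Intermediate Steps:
$j{\left(U \right)} = \sqrt{2} \sqrt{U}$ ($j{\left(U \right)} = \sqrt{2 U} = \sqrt{2} \sqrt{U}$)
$O = -1$ ($O = \frac{1}{6 - 7} = \frac{1}{-1} = -1$)
$O + 14 j{\left(2^{4} \left(-5\right) \right)} = -1 + 14 \sqrt{2} \sqrt{2^{4} \left(-5\right)} = -1 + 14 \sqrt{2} \sqrt{16 \left(-5\right)} = -1 + 14 \sqrt{2} \sqrt{-80} = -1 + 14 \sqrt{2} \cdot 4 i \sqrt{5} = -1 + 14 \cdot 4 i \sqrt{10} = -1 + 56 i \sqrt{10}$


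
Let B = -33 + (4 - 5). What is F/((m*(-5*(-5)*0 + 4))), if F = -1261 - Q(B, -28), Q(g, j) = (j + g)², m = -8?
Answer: 5105/32 ≈ 159.53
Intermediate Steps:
B = -34 (B = -33 - 1 = -34)
Q(g, j) = (g + j)²
F = -5105 (F = -1261 - (-34 - 28)² = -1261 - 1*(-62)² = -1261 - 1*3844 = -1261 - 3844 = -5105)
F/((m*(-5*(-5)*0 + 4))) = -5105*(-1/(8*(-5*(-5)*0 + 4))) = -5105*(-1/(8*(25*0 + 4))) = -5105*(-1/(8*(0 + 4))) = -5105/((-8*4)) = -5105/(-32) = -5105*(-1/32) = 5105/32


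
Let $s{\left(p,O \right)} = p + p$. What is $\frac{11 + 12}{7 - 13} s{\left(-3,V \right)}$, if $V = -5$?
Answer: $23$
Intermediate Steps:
$s{\left(p,O \right)} = 2 p$
$\frac{11 + 12}{7 - 13} s{\left(-3,V \right)} = \frac{11 + 12}{7 - 13} \cdot 2 \left(-3\right) = \frac{23}{7 - 13} \left(-6\right) = \frac{23}{-6} \left(-6\right) = 23 \left(- \frac{1}{6}\right) \left(-6\right) = \left(- \frac{23}{6}\right) \left(-6\right) = 23$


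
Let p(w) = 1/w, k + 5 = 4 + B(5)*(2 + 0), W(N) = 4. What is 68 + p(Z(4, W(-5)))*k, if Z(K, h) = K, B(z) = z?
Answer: 281/4 ≈ 70.250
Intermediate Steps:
k = 9 (k = -5 + (4 + 5*(2 + 0)) = -5 + (4 + 5*2) = -5 + (4 + 10) = -5 + 14 = 9)
68 + p(Z(4, W(-5)))*k = 68 + 9/4 = 281/4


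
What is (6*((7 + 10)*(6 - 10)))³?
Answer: -67917312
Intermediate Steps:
(6*((7 + 10)*(6 - 10)))³ = (6*(17*(-4)))³ = (6*(-68))³ = (-408)³ = -67917312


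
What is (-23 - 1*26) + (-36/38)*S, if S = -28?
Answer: -427/19 ≈ -22.474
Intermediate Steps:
(-23 - 1*26) + (-36/38)*S = (-23 - 1*26) - 36/38*(-28) = (-23 - 26) - 36*1/38*(-28) = -49 - 18/19*(-28) = -49 + 504/19 = -427/19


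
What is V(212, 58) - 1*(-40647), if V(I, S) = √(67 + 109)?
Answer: 40647 + 4*√11 ≈ 40660.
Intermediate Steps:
V(I, S) = 4*√11 (V(I, S) = √176 = 4*√11)
V(212, 58) - 1*(-40647) = 4*√11 - 1*(-40647) = 4*√11 + 40647 = 40647 + 4*√11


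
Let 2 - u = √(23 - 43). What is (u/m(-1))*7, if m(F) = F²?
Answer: 14 - 14*I*√5 ≈ 14.0 - 31.305*I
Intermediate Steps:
u = 2 - 2*I*√5 (u = 2 - √(23 - 43) = 2 - √(-20) = 2 - 2*I*√5 ≈ 2.0 - 4.4721*I)
(u/m(-1))*7 = ((2 - 2*I*√5)/((-1)²))*7 = ((2 - 2*I*√5)/1)*7 = ((2 - 2*I*√5)*1)*7 = (2 - 2*I*√5)*7 = 14 - 14*I*√5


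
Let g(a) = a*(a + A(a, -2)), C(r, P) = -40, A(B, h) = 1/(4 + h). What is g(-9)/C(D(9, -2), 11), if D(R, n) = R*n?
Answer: -153/80 ≈ -1.9125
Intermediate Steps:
g(a) = a*(1/2 + a) (g(a) = a*(a + 1/(4 - 2)) = a*(a + 1/2) = a*(1/2 + a))
g(-9)/C(D(9, -2), 11) = -9*(1/2 - 9)/(-40) = -9*(-17/2)*(-1/40) = (153/2)*(-1/40) = -153/80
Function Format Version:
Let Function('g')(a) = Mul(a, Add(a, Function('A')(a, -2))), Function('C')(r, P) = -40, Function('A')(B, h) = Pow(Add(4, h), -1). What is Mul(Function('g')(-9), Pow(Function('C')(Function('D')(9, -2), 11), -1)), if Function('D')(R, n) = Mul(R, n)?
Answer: Rational(-153, 80) ≈ -1.9125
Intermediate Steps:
Function('g')(a) = Mul(a, Add(Rational(1, 2), a)) (Function('g')(a) = Mul(a, Add(a, Pow(Add(4, -2), -1))) = Mul(a, Add(a, Pow(2, -1))) = Mul(a, Add(a, Rational(1, 2))) = Mul(a, Add(Rational(1, 2), a)))
Mul(Function('g')(-9), Pow(Function('C')(Function('D')(9, -2), 11), -1)) = Mul(Mul(-9, Add(Rational(1, 2), -9)), Pow(-40, -1)) = Mul(Mul(-9, Rational(-17, 2)), Rational(-1, 40)) = Mul(Rational(153, 2), Rational(-1, 40)) = Rational(-153, 80)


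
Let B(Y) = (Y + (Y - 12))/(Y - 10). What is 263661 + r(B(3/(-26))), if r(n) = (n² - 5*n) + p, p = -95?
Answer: 18230279608/69169 ≈ 2.6356e+5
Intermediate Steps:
B(Y) = (-12 + 2*Y)/(-10 + Y) (B(Y) = (Y + (-12 + Y))/(-10 + Y) = (-12 + 2*Y)/(-10 + Y))
r(n) = -95 + n² - 5*n (r(n) = (n² - 5*n) - 95 = -95 + n² - 5*n)
263661 + r(B(3/(-26))) = 263661 + (-95 + (2*(-6 + 3/(-26))/(-10 + 3/(-26)))² - 10*(-6 + 3/(-26))/(-10 + 3/(-26))) = 263661 + (-95 + (2*(-6 + 3*(-1/26))/(-10 + 3*(-1/26)))² - 10*(-6 + 3*(-1/26))/(-10 + 3*(-1/26))) = 263661 + (-95 + (2*(-6 - 3/26)/(-10 - 3/26))² - 10*(-6 - 3/26)/(-10 - 3/26)) = 263661 + (-95 + (2*(-159/26)/(-263/26))² - 10*(-159)/((-263/26)*26)) = 263661 + (-95 + (2*(-26/263)*(-159/26))² - 10*(-26)*(-159)/(263*26)) = 263661 + (-95 + (318/263)² - 5*318/263) = 263661 + (-95 + 101124/69169 - 1590/263) = 263661 - 6888101/69169 = 18230279608/69169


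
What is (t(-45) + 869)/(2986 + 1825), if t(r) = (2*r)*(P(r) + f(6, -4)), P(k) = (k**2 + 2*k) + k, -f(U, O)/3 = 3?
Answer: -168421/4811 ≈ -35.008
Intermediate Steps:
f(U, O) = -9 (f(U, O) = -3*3 = -9)
P(k) = k**2 + 3*k
t(r) = 2*r*(-9 + r*(3 + r)) (t(r) = (2*r)*(r*(3 + r) - 9) = (2*r)*(-9 + r*(3 + r)) = 2*r*(-9 + r*(3 + r)))
(t(-45) + 869)/(2986 + 1825) = (2*(-45)*(-9 - 45*(3 - 45)) + 869)/(2986 + 1825) = (2*(-45)*(-9 - 45*(-42)) + 869)/4811 = (2*(-45)*(-9 + 1890) + 869)*(1/4811) = (2*(-45)*1881 + 869)*(1/4811) = (-169290 + 869)*(1/4811) = -168421*1/4811 = -168421/4811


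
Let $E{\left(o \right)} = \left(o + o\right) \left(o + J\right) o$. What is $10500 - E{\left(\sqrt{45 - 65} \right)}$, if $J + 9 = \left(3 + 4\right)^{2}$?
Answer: $12100 + 80 i \sqrt{5} \approx 12100.0 + 178.89 i$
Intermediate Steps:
$J = 40$ ($J = -9 + \left(3 + 4\right)^{2} = -9 + 7^{2} = -9 + 49 = 40$)
$E{\left(o \right)} = 2 o^{2} \left(40 + o\right)$ ($E{\left(o \right)} = \left(o + o\right) \left(o + 40\right) o = 2 o \left(40 + o\right) o = 2 o^{2} \left(40 + o\right)$)
$10500 - E{\left(\sqrt{45 - 65} \right)} = 10500 - 2 \left(\sqrt{45 - 65}\right)^{2} \left(40 + \sqrt{45 - 65}\right) = 10500 - 2 \left(\sqrt{-20}\right)^{2} \left(40 + \sqrt{-20}\right) = 10500 - 2 \left(2 i \sqrt{5}\right)^{2} \left(40 + 2 i \sqrt{5}\right) = 10500 - 2 \left(-20\right) \left(40 + 2 i \sqrt{5}\right) = 10500 - \left(-1600 - 80 i \sqrt{5}\right) = 10500 + \left(1600 + 80 i \sqrt{5}\right) = 12100 + 80 i \sqrt{5}$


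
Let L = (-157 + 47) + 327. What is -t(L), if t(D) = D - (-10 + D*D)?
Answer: 46862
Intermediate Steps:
L = 217 (L = -110 + 327 = 217)
t(D) = 10 + D - D**2 (t(D) = D - (-10 + D**2) = D + (10 - D**2) = 10 + D - D**2)
-t(L) = -(10 + 217 - 1*217**2) = -(10 + 217 - 1*47089) = -(10 + 217 - 47089) = -1*(-46862) = 46862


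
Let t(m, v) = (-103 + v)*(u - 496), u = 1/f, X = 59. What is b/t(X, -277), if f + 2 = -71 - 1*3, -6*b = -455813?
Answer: 455813/1130910 ≈ 0.40305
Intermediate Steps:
b = 455813/6 (b = -⅙*(-455813) = 455813/6 ≈ 75969.)
f = -76 (f = -2 + (-71 - 1*3) = -2 + (-71 - 3) = -2 - 74 = -76)
u = -1/76 (u = 1/(-76) = -1/76 ≈ -0.013158)
t(m, v) = 3882791/76 - 37697*v/76 (t(m, v) = (-103 + v)*(-1/76 - 496) = (-103 + v)*(-37697/76) = 3882791/76 - 37697*v/76)
b/t(X, -277) = 455813/(6*(3882791/76 - 37697/76*(-277))) = 455813/(6*(3882791/76 + 10442069/76)) = (455813/6)/188485 = (455813/6)*(1/188485) = 455813/1130910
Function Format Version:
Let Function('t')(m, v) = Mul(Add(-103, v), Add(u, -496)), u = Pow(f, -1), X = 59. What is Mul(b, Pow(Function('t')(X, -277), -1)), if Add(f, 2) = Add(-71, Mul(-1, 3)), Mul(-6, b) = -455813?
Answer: Rational(455813, 1130910) ≈ 0.40305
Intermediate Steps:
b = Rational(455813, 6) (b = Mul(Rational(-1, 6), -455813) = Rational(455813, 6) ≈ 75969.)
f = -76 (f = Add(-2, Add(-71, Mul(-1, 3))) = Add(-2, Add(-71, -3)) = Add(-2, -74) = -76)
u = Rational(-1, 76) (u = Pow(-76, -1) = Rational(-1, 76) ≈ -0.013158)
Function('t')(m, v) = Add(Rational(3882791, 76), Mul(Rational(-37697, 76), v)) (Function('t')(m, v) = Mul(Add(-103, v), Add(Rational(-1, 76), -496)) = Mul(Add(-103, v), Rational(-37697, 76)) = Add(Rational(3882791, 76), Mul(Rational(-37697, 76), v)))
Mul(b, Pow(Function('t')(X, -277), -1)) = Mul(Rational(455813, 6), Pow(Add(Rational(3882791, 76), Mul(Rational(-37697, 76), -277)), -1)) = Mul(Rational(455813, 6), Pow(Add(Rational(3882791, 76), Rational(10442069, 76)), -1)) = Mul(Rational(455813, 6), Pow(188485, -1)) = Mul(Rational(455813, 6), Rational(1, 188485)) = Rational(455813, 1130910)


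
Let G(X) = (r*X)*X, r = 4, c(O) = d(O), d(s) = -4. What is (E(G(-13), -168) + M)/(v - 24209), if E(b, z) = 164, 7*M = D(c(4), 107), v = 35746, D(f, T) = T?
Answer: 1255/80759 ≈ 0.015540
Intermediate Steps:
c(O) = -4
G(X) = 4*X**2 (G(X) = (4*X)*X = 4*X**2)
M = 107/7 (M = (1/7)*107 = 107/7 ≈ 15.286)
(E(G(-13), -168) + M)/(v - 24209) = (164 + 107/7)/(35746 - 24209) = (1255/7)/11537 = (1255/7)*(1/11537) = 1255/80759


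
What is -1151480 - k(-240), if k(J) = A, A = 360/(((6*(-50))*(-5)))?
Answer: -28787006/25 ≈ -1.1515e+6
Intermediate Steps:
A = 6/25 (A = 360/((-300*(-5))) = 360/1500 = 360*(1/1500) = 6/25 ≈ 0.24000)
k(J) = 6/25
-1151480 - k(-240) = -1151480 - 1*6/25 = -1151480 - 6/25 = -28787006/25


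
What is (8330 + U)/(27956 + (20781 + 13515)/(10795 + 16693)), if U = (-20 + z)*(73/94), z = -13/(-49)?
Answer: 65794914302/221228720209 ≈ 0.29741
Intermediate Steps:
z = 13/49 (z = -13*(-1/49) = 13/49 ≈ 0.26531)
U = -70591/4606 (U = (-20 + 13/49)*(73/94) = -70591/(49*94) = -967/49*73/94 = -70591/4606 ≈ -15.326)
(8330 + U)/(27956 + (20781 + 13515)/(10795 + 16693)) = (8330 - 70591/4606)/(27956 + (20781 + 13515)/(10795 + 16693)) = 38297389/(4606*(27956 + 34296/27488)) = 38297389/(4606*(27956 + 34296*(1/27488))) = 38297389/(4606*(27956 + 4287/3436)) = 38297389/(4606*(96061103/3436)) = (38297389/4606)*(3436/96061103) = 65794914302/221228720209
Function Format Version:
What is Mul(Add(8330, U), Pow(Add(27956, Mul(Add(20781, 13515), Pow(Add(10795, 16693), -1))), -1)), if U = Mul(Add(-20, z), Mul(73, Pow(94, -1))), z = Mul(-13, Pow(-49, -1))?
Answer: Rational(65794914302, 221228720209) ≈ 0.29741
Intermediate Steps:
z = Rational(13, 49) (z = Mul(-13, Rational(-1, 49)) = Rational(13, 49) ≈ 0.26531)
U = Rational(-70591, 4606) (U = Mul(Add(-20, Rational(13, 49)), Mul(73, Pow(94, -1))) = Mul(Rational(-967, 49), Mul(73, Rational(1, 94))) = Mul(Rational(-967, 49), Rational(73, 94)) = Rational(-70591, 4606) ≈ -15.326)
Mul(Add(8330, U), Pow(Add(27956, Mul(Add(20781, 13515), Pow(Add(10795, 16693), -1))), -1)) = Mul(Add(8330, Rational(-70591, 4606)), Pow(Add(27956, Mul(Add(20781, 13515), Pow(Add(10795, 16693), -1))), -1)) = Mul(Rational(38297389, 4606), Pow(Add(27956, Mul(34296, Pow(27488, -1))), -1)) = Mul(Rational(38297389, 4606), Pow(Add(27956, Mul(34296, Rational(1, 27488))), -1)) = Mul(Rational(38297389, 4606), Pow(Add(27956, Rational(4287, 3436)), -1)) = Mul(Rational(38297389, 4606), Pow(Rational(96061103, 3436), -1)) = Mul(Rational(38297389, 4606), Rational(3436, 96061103)) = Rational(65794914302, 221228720209)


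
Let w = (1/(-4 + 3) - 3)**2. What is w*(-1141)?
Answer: -18256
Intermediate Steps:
w = 16 (w = (1/(-1) - 3)**2 = (-1 - 3)**2 = (-4)**2 = 16)
w*(-1141) = 16*(-1141) = -18256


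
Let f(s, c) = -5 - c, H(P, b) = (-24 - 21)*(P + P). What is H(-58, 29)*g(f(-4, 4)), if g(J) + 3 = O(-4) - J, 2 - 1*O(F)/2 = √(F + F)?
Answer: 52200 - 20880*I*√2 ≈ 52200.0 - 29529.0*I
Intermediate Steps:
H(P, b) = -90*P
O(F) = 4 - 2*√2*√F (O(F) = 4 - 2*√(F + F) = 4 - 2*√2*√F)
g(J) = 1 - J - 4*I*√2 (g(J) = -3 + ((4 - 2*√2*√(-4)) - J) = -3 + ((4 - 2*√2*2*I) - J) = -3 + ((4 - 4*I*√2) - J) = -3 + (4 - J - 4*I*√2) = 1 - J - 4*I*√2)
H(-58, 29)*g(f(-4, 4)) = (-90*(-58))*(1 - (-5 - 1*4) - 4*I*√2) = 5220*(1 - (-5 - 4) - 4*I*√2) = 5220*(1 - 1*(-9) - 4*I*√2) = 5220*(1 + 9 - 4*I*√2) = 5220*(10 - 4*I*√2) = 52200 - 20880*I*√2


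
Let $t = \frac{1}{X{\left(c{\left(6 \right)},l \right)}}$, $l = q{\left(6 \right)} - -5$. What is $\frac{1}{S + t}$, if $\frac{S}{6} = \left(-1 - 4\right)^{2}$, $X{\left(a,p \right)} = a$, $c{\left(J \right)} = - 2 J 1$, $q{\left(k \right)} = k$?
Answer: $\frac{12}{1799} \approx 0.0066704$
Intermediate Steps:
$c{\left(J \right)} = - 2 J$
$l = 11$ ($l = 6 - -5 = 6 + 5 = 11$)
$t = - \frac{1}{12}$ ($t = \frac{1}{\left(-2\right) 6} = \frac{1}{-12} = - \frac{1}{12} \approx -0.083333$)
$S = 150$ ($S = 6 \left(-1 - 4\right)^{2} = 6 \left(-5\right)^{2} = 6 \cdot 25 = 150$)
$\frac{1}{S + t} = \frac{1}{150 - \frac{1}{12}} = \frac{1}{\frac{1799}{12}} = \frac{12}{1799}$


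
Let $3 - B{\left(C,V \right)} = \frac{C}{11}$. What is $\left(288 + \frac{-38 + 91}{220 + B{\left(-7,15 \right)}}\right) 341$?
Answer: $\frac{241790483}{2460} \approx 98289.0$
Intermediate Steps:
$B{\left(C,V \right)} = 3 - \frac{C}{11}$
$\left(288 + \frac{-38 + 91}{220 + B{\left(-7,15 \right)}}\right) 341 = \left(288 + \frac{-38 + 91}{220 + \left(3 - - \frac{7}{11}\right)}\right) 341 = \left(288 + \frac{53}{220 + \left(3 + \frac{7}{11}\right)}\right) 341 = \left(288 + \frac{53}{220 + \frac{40}{11}}\right) 341 = \left(288 + \frac{53}{\frac{2460}{11}}\right) 341 = \left(288 + 53 \cdot \frac{11}{2460}\right) 341 = \left(288 + \frac{583}{2460}\right) 341 = \frac{709063}{2460} \cdot 341 = \frac{241790483}{2460}$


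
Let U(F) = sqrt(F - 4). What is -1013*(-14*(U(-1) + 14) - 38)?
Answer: 237042 + 14182*I*sqrt(5) ≈ 2.3704e+5 + 31712.0*I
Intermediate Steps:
U(F) = sqrt(-4 + F)
-1013*(-14*(U(-1) + 14) - 38) = -1013*(-14*(sqrt(-4 - 1) + 14) - 38) = -1013*(-14*(sqrt(-5) + 14) - 38) = -1013*(-14*(I*sqrt(5) + 14) - 38) = -1013*(-14*(14 + I*sqrt(5)) - 38) = -1013*((-196 - 14*I*sqrt(5)) - 38) = -1013*(-234 - 14*I*sqrt(5)) = 237042 + 14182*I*sqrt(5)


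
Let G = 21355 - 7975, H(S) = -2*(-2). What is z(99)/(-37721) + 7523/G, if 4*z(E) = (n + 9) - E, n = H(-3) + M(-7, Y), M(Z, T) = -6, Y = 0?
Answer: 284082823/504706980 ≈ 0.56287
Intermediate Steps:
H(S) = 4
n = -2 (n = 4 - 6 = -2)
G = 13380
z(E) = 7/4 - E/4 (z(E) = ((-2 + 9) - E)/4 = (7 - E)/4 = 7/4 - E/4)
z(99)/(-37721) + 7523/G = (7/4 - ¼*99)/(-37721) + 7523/13380 = (7/4 - 99/4)*(-1/37721) + 7523*(1/13380) = -23*(-1/37721) + 7523/13380 = 23/37721 + 7523/13380 = 284082823/504706980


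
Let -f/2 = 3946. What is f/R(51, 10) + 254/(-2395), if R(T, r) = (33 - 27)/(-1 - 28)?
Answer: 274068668/7185 ≈ 38145.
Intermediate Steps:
R(T, r) = -6/29 (R(T, r) = 6/(-29) = 6*(-1/29) = -6/29)
f = -7892 (f = -2*3946 = -7892)
f/R(51, 10) + 254/(-2395) = -7892/(-6/29) + 254/(-2395) = -7892*(-29/6) + 254*(-1/2395) = 114434/3 - 254/2395 = 274068668/7185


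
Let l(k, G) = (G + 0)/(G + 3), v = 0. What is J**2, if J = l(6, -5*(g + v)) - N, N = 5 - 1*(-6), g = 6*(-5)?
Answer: 261121/2601 ≈ 100.39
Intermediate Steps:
g = -30
l(k, G) = G/(3 + G)
N = 11 (N = 5 + 6 = 11)
J = -511/51 (J = (-5*(-30 + 0))/(3 - 5*(-30 + 0)) - 1*11 = (-5*(-30))/(3 - 5*(-30)) - 11 = 150/(3 + 150) - 11 = 150/153 - 11 = 150*(1/153) - 11 = 50/51 - 11 = -511/51 ≈ -10.020)
J**2 = (-511/51)**2 = 261121/2601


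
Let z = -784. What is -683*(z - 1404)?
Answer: 1494404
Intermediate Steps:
-683*(z - 1404) = -683*(-784 - 1404) = -683*(-2188) = 1494404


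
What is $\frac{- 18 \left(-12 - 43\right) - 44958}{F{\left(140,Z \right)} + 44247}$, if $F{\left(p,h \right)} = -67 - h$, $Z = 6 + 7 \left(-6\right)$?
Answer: $- \frac{5496}{5527} \approx -0.99439$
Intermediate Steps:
$Z = -36$ ($Z = 6 - 42 = -36$)
$\frac{- 18 \left(-12 - 43\right) - 44958}{F{\left(140,Z \right)} + 44247} = \frac{- 18 \left(-12 - 43\right) - 44958}{\left(-67 - -36\right) + 44247} = \frac{\left(-18\right) \left(-55\right) - 44958}{\left(-67 + 36\right) + 44247} = \frac{990 - 44958}{-31 + 44247} = - \frac{43968}{44216} = \left(-43968\right) \frac{1}{44216} = - \frac{5496}{5527}$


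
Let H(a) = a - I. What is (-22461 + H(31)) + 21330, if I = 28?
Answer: -1128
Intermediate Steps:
H(a) = -28 + a (H(a) = a - 1*28 = a - 28 = -28 + a)
(-22461 + H(31)) + 21330 = (-22461 + (-28 + 31)) + 21330 = (-22461 + 3) + 21330 = -22458 + 21330 = -1128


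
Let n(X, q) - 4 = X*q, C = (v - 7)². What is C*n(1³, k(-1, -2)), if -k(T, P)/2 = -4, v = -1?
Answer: 768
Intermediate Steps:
C = 64 (C = (-1 - 7)² = (-8)² = 64)
k(T, P) = 8 (k(T, P) = -2*(-4) = 8)
n(X, q) = 4 + X*q
C*n(1³, k(-1, -2)) = 64*(4 + 1³*8) = 64*(4 + 1*8) = 64*(4 + 8) = 64*12 = 768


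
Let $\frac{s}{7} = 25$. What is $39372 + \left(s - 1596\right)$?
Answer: $37951$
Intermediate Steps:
$s = 175$ ($s = 7 \cdot 25 = 175$)
$39372 + \left(s - 1596\right) = 39372 + \left(175 - 1596\right) = 39372 - 1421 = 37951$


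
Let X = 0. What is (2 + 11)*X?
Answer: 0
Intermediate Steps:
(2 + 11)*X = (2 + 11)*0 = 13*0 = 0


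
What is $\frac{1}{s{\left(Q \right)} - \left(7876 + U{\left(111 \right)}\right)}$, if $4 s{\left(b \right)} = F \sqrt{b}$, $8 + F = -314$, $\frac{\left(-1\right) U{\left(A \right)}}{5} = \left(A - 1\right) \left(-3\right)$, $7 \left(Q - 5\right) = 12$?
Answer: $- \frac{38104}{362804663} + \frac{46 \sqrt{329}}{362804663} \approx -0.00010273$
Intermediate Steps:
$Q = \frac{47}{7}$ ($Q = 5 + \frac{1}{7} \cdot 12 = 5 + \frac{12}{7} = \frac{47}{7} \approx 6.7143$)
$U{\left(A \right)} = -15 + 15 A$ ($U{\left(A \right)} = - 5 \left(A - 1\right) \left(-3\right) = - 5 \left(-1 + A\right) \left(-3\right) = - 5 \left(3 - 3 A\right) = -15 + 15 A$)
$F = -322$ ($F = -8 - 314 = -322$)
$s{\left(b \right)} = - \frac{161 \sqrt{b}}{2}$ ($s{\left(b \right)} = \frac{\left(-322\right) \sqrt{b}}{4} = - \frac{161 \sqrt{b}}{2}$)
$\frac{1}{s{\left(Q \right)} - \left(7876 + U{\left(111 \right)}\right)} = \frac{1}{- \frac{161 \sqrt{\frac{47}{7}}}{2} - \left(7861 + 1665\right)} = \frac{1}{- \frac{161 \frac{\sqrt{329}}{7}}{2} - 9526} = \frac{1}{- \frac{23 \sqrt{329}}{2} - 9526} = \frac{1}{-9526 - \frac{23 \sqrt{329}}{2}}$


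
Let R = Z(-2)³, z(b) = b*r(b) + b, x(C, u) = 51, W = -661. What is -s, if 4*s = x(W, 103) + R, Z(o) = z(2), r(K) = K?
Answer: -267/4 ≈ -66.750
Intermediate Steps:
z(b) = b + b² (z(b) = b*b + b = b² + b = b + b²)
Z(o) = 6 (Z(o) = 2*(1 + 2) = 2*3 = 6)
R = 216 (R = 6³ = 216)
s = 267/4 (s = (51 + 216)/4 = (¼)*267 = 267/4 ≈ 66.750)
-s = -1*267/4 = -267/4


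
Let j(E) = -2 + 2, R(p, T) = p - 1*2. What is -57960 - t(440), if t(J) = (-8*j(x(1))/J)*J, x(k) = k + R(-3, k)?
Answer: -57960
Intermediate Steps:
R(p, T) = -2 + p (R(p, T) = p - 2 = -2 + p)
x(k) = -5 + k (x(k) = k + (-2 - 3) = k - 5 = -5 + k)
j(E) = 0
t(J) = 0 (t(J) = (-0/J)*J = (-8*0)*J = 0*J = 0)
-57960 - t(440) = -57960 - 1*0 = -57960 + 0 = -57960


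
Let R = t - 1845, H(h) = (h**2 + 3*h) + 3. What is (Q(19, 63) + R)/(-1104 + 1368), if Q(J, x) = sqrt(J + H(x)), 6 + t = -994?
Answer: -2845/264 + sqrt(1045)/132 ≈ -10.532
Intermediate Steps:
t = -1000 (t = -6 - 994 = -1000)
H(h) = 3 + h**2 + 3*h
R = -2845 (R = -1000 - 1845 = -2845)
Q(J, x) = sqrt(3 + J + x**2 + 3*x) (Q(J, x) = sqrt(J + (3 + x**2 + 3*x)) = sqrt(3 + J + x**2 + 3*x))
(Q(19, 63) + R)/(-1104 + 1368) = (sqrt(3 + 19 + 63**2 + 3*63) - 2845)/(-1104 + 1368) = (sqrt(3 + 19 + 3969 + 189) - 2845)/264 = (sqrt(4180) - 2845)*(1/264) = (2*sqrt(1045) - 2845)*(1/264) = (-2845 + 2*sqrt(1045))*(1/264) = -2845/264 + sqrt(1045)/132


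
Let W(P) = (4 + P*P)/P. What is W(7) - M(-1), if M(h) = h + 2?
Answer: 46/7 ≈ 6.5714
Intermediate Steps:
M(h) = 2 + h
W(P) = (4 + P²)/P
W(7) - M(-1) = (7 + 4/7) - (2 - 1) = (7 + 4*(⅐)) - 1*1 = (7 + 4/7) - 1 = 53/7 - 1 = 46/7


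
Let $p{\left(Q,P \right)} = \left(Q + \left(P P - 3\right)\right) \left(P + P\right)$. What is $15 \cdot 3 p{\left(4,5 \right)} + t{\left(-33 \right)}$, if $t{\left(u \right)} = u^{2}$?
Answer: $12789$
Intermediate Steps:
$p{\left(Q,P \right)} = 2 P \left(-3 + Q + P^{2}\right)$ ($p{\left(Q,P \right)} = \left(Q + \left(P^{2} - 3\right)\right) 2 P = \left(Q + \left(-3 + P^{2}\right)\right) 2 P = \left(-3 + Q + P^{2}\right) 2 P = 2 P \left(-3 + Q + P^{2}\right)$)
$15 \cdot 3 p{\left(4,5 \right)} + t{\left(-33 \right)} = 15 \cdot 3 \cdot 2 \cdot 5 \left(-3 + 4 + 5^{2}\right) + \left(-33\right)^{2} = 45 \cdot 2 \cdot 5 \left(-3 + 4 + 25\right) + 1089 = 45 \cdot 2 \cdot 5 \cdot 26 + 1089 = 45 \cdot 260 + 1089 = 11700 + 1089 = 12789$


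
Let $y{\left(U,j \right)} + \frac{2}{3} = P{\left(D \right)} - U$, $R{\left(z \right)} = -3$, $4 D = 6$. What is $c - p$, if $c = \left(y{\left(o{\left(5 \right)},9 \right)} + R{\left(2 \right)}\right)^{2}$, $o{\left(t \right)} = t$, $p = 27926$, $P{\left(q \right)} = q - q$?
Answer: $- \frac{250658}{9} \approx -27851.0$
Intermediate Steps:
$D = \frac{3}{2}$ ($D = \frac{1}{4} \cdot 6 = \frac{3}{2} \approx 1.5$)
$P{\left(q \right)} = 0$
$y{\left(U,j \right)} = - \frac{2}{3} - U$ ($y{\left(U,j \right)} = - \frac{2}{3} + \left(0 - U\right) = - \frac{2}{3} - U$)
$c = \frac{676}{9}$ ($c = \left(\left(- \frac{2}{3} - 5\right) - 3\right)^{2} = \left(- \frac{17}{3} - 3\right)^{2} = \left(- \frac{26}{3}\right)^{2} = \frac{676}{9} \approx 75.111$)
$c - p = \frac{676}{9} - 27926 = - \frac{250658}{9}$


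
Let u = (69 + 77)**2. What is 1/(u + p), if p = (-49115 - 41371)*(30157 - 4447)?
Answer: -1/2326373744 ≈ -4.2985e-10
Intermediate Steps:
u = 21316 (u = 146**2 = 21316)
p = -2326395060 (p = -90486*25710 = -2326395060)
1/(u + p) = 1/(21316 - 2326395060) = 1/(-2326373744) = -1/2326373744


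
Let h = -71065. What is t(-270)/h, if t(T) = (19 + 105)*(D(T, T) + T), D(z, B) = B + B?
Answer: 20088/14213 ≈ 1.4134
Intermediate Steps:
D(z, B) = 2*B
t(T) = 372*T (t(T) = (19 + 105)*(2*T + T) = 124*(3*T) = 372*T)
t(-270)/h = (372*(-270))/(-71065) = -100440*(-1/71065) = 20088/14213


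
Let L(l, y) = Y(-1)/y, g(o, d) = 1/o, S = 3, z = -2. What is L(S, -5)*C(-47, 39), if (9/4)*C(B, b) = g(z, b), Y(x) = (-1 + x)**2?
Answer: 8/45 ≈ 0.17778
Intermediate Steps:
C(B, b) = -2/9 (C(B, b) = (4/9)/(-2) = (4/9)*(-1/2) = -2/9)
L(l, y) = 4/y (L(l, y) = (-1 - 1)**2/y = (-2)**2/y = 4/y)
L(S, -5)*C(-47, 39) = (4/(-5))*(-2/9) = (4*(-1/5))*(-2/9) = -4/5*(-2/9) = 8/45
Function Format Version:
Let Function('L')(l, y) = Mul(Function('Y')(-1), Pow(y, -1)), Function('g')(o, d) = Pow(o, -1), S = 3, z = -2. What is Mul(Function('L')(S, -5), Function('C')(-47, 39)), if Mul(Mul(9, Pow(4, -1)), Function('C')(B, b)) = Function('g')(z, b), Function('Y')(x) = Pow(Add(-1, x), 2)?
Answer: Rational(8, 45) ≈ 0.17778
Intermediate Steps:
Function('C')(B, b) = Rational(-2, 9) (Function('C')(B, b) = Mul(Rational(4, 9), Pow(-2, -1)) = Mul(Rational(4, 9), Rational(-1, 2)) = Rational(-2, 9))
Function('L')(l, y) = Mul(4, Pow(y, -1)) (Function('L')(l, y) = Mul(Pow(Add(-1, -1), 2), Pow(y, -1)) = Mul(Pow(-2, 2), Pow(y, -1)) = Mul(4, Pow(y, -1)))
Mul(Function('L')(S, -5), Function('C')(-47, 39)) = Mul(Mul(4, Pow(-5, -1)), Rational(-2, 9)) = Mul(Mul(4, Rational(-1, 5)), Rational(-2, 9)) = Mul(Rational(-4, 5), Rational(-2, 9)) = Rational(8, 45)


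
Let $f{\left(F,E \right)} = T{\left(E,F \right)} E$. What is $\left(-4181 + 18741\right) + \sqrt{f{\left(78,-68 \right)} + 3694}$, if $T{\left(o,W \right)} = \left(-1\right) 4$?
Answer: $14560 + \sqrt{3966} \approx 14623.0$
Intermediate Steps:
$T{\left(o,W \right)} = -4$
$f{\left(F,E \right)} = - 4 E$
$\left(-4181 + 18741\right) + \sqrt{f{\left(78,-68 \right)} + 3694} = \left(-4181 + 18741\right) + \sqrt{\left(-4\right) \left(-68\right) + 3694} = 14560 + \sqrt{272 + 3694} = 14560 + \sqrt{3966}$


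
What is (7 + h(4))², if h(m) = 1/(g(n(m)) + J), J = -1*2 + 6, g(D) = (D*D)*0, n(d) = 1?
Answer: 841/16 ≈ 52.563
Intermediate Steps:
g(D) = 0 (g(D) = D²*0 = 0)
J = 4 (J = -2 + 6 = 4)
h(m) = ¼ (h(m) = 1/(0 + 4) = 1/4 = ¼)
(7 + h(4))² = (7 + ¼)² = (29/4)² = 841/16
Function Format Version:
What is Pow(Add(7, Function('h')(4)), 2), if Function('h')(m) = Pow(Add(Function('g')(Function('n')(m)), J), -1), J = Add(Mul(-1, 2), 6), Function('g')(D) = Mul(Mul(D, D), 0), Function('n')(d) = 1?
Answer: Rational(841, 16) ≈ 52.563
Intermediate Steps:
Function('g')(D) = 0 (Function('g')(D) = Mul(Pow(D, 2), 0) = 0)
J = 4 (J = Add(-2, 6) = 4)
Function('h')(m) = Rational(1, 4) (Function('h')(m) = Pow(Add(0, 4), -1) = Pow(4, -1) = Rational(1, 4))
Pow(Add(7, Function('h')(4)), 2) = Pow(Add(7, Rational(1, 4)), 2) = Pow(Rational(29, 4), 2) = Rational(841, 16)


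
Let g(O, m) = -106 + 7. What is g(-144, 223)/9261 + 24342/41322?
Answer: 4098896/7086723 ≈ 0.57839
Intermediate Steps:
g(O, m) = -99
g(-144, 223)/9261 + 24342/41322 = -99/9261 + 24342/41322 = -99*1/9261 + 24342*(1/41322) = -11/1029 + 4057/6887 = 4098896/7086723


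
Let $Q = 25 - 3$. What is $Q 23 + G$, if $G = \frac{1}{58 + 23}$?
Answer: $\frac{40987}{81} \approx 506.01$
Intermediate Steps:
$Q = 22$
$G = \frac{1}{81} \approx 0.012346$
$Q 23 + G = 22 \cdot 23 + \frac{1}{81} = 506 + \frac{1}{81} = \frac{40987}{81}$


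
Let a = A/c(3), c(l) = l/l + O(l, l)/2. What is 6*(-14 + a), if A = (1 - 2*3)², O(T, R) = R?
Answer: -24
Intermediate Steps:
c(l) = 1 + l/2 (c(l) = l/l + l/2 = 1 + l*(½) = 1 + l/2)
A = 25 (A = (1 - 6)² = (-5)² = 25)
a = 10 (a = 25/(1 + (½)*3) = 25/(1 + 3/2) = 25/(5/2) = 25*(⅖) = 10)
6*(-14 + a) = 6*(-14 + 10) = 6*(-4) = -24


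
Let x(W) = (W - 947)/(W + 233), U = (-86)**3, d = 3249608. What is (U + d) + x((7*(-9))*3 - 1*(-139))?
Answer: 478279019/183 ≈ 2.6135e+6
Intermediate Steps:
U = -636056
x(W) = (-947 + W)/(233 + W)
(U + d) + x((7*(-9))*3 - 1*(-139)) = (-636056 + 3249608) + (-947 + ((7*(-9))*3 - 1*(-139)))/(233 + ((7*(-9))*3 - 1*(-139))) = 2613552 + (-947 + (-63*3 + 139))/(233 + (-63*3 + 139)) = 2613552 + (-947 + (-189 + 139))/(233 + (-189 + 139)) = 2613552 + (-947 - 50)/(233 - 50) = 2613552 - 997/183 = 478279019/183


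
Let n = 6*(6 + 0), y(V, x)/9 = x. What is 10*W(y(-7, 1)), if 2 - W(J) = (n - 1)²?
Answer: -12230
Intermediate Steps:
y(V, x) = 9*x
n = 36 (n = 6*6 = 36)
W(J) = -1223 (W(J) = 2 - (36 - 1)² = 2 - 1*35² = 2 - 1*1225 = 2 - 1225 = -1223)
10*W(y(-7, 1)) = 10*(-1223) = -12230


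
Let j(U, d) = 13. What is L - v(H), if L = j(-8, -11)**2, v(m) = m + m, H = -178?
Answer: 525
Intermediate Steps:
v(m) = 2*m
L = 169 (L = 13**2 = 169)
L - v(H) = 169 - 2*(-178) = 169 - 1*(-356) = 169 + 356 = 525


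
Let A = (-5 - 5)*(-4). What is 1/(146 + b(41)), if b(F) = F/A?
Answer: 40/5881 ≈ 0.0068016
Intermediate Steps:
A = 40 (A = -10*(-4) = 40)
b(F) = F/40
1/(146 + b(41)) = 1/(146 + (1/40)*41) = 1/(146 + 41/40) = 1/(5881/40) = 40/5881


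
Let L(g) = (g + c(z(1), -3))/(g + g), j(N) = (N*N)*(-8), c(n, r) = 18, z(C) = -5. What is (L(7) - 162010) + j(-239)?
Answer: -8665667/14 ≈ -6.1898e+5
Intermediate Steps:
j(N) = -8*N² (j(N) = N²*(-8) = -8*N²)
L(g) = (18 + g)/(2*g) (L(g) = (g + 18)/(g + g) = (18 + g)/((2*g)) = (18 + g)*(1/(2*g)) = (18 + g)/(2*g))
(L(7) - 162010) + j(-239) = ((½)*(18 + 7)/7 - 162010) - 8*(-239)² = ((½)*(⅐)*25 - 162010) - 8*57121 = (25/14 - 162010) - 456968 = -2268115/14 - 456968 = -8665667/14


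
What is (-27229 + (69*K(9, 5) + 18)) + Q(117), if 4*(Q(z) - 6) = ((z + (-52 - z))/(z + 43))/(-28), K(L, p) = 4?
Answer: -120641907/4480 ≈ -26929.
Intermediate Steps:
Q(z) = 6 + 13/(28*(43 + z)) (Q(z) = 6 + (((z + (-52 - z))/(z + 43))/(-28))/4 = 6 + (-52/(43 + z)*(-1/28))/4 = 6 + (13/(7*(43 + z)))/4 = 6 + 13/(28*(43 + z)))
(-27229 + (69*K(9, 5) + 18)) + Q(117) = (-27229 + (69*4 + 18)) + (7237 + 168*117)/(28*(43 + 117)) = (-27229 + (276 + 18)) + (1/28)*(7237 + 19656)/160 = (-27229 + 294) + (1/28)*(1/160)*26893 = -26935 + 26893/4480 = -120641907/4480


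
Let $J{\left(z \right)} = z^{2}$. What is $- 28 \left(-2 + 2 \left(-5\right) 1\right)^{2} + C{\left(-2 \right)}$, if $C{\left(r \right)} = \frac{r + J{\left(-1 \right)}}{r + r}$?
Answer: $- \frac{16127}{4} \approx -4031.8$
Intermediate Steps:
$C{\left(r \right)} = \frac{1 + r}{2 r}$ ($C{\left(r \right)} = \frac{r + \left(-1\right)^{2}}{r + r} = \frac{r + 1}{2 r} = \left(1 + r\right) \frac{1}{2 r} = \frac{1 + r}{2 r}$)
$- 28 \left(-2 + 2 \left(-5\right) 1\right)^{2} + C{\left(-2 \right)} = - 28 \left(-2 + 2 \left(-5\right) 1\right)^{2} + \frac{1 - 2}{2 \left(-2\right)} = - 28 \left(-2 - 10\right)^{2} + \frac{1}{2} \left(- \frac{1}{2}\right) \left(-1\right) = - 28 \left(-2 - 10\right)^{2} + \frac{1}{4} = - 28 \left(-12\right)^{2} + \frac{1}{4} = \left(-28\right) 144 + \frac{1}{4} = -4032 + \frac{1}{4} = - \frac{16127}{4}$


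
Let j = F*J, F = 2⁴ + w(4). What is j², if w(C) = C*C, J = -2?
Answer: 4096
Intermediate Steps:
w(C) = C²
F = 32 (F = 2⁴ + 4² = 16 + 16 = 32)
j = -64 (j = 32*(-2) = -64)
j² = (-64)² = 4096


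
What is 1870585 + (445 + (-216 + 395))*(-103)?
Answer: 1806313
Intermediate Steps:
1870585 + (445 + (-216 + 395))*(-103) = 1870585 + (445 + 179)*(-103) = 1870585 + 624*(-103) = 1870585 - 64272 = 1806313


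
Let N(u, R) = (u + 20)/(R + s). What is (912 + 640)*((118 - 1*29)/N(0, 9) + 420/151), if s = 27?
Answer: 190975152/755 ≈ 2.5295e+5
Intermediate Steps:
N(u, R) = (20 + u)/(27 + R) (N(u, R) = (u + 20)/(R + 27) = (20 + u)/(27 + R))
(912 + 640)*((118 - 1*29)/N(0, 9) + 420/151) = (912 + 640)*((118 - 1*29)/(((20 + 0)/(27 + 9))) + 420/151) = 1552*((118 - 29)/((20/36)) + 420*(1/151)) = 1552*(89/(((1/36)*20)) + 420/151) = 1552*(89/(5/9) + 420/151) = 1552*(89*(9/5) + 420/151) = 1552*(801/5 + 420/151) = 1552*(123051/755) = 190975152/755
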